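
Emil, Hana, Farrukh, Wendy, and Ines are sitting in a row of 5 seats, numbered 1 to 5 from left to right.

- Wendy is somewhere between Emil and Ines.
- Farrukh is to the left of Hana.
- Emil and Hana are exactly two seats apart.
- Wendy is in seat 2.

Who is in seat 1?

With clue 1, Wendy is ruled out for seat 1.
With clues 1–2, Hana is ruled out for seat 1.
With clues 1–4, Emil and Farrukh are ruled out for seat 1.
So seat 1 is Ines.

Ines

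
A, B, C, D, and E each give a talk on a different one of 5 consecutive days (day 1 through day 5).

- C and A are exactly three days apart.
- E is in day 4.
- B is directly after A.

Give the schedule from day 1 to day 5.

From clue 1: A is in {1,2,4,5}.
From clues 1–2: E → day 4.
From clues 1–3: D → day 1, A → day 2, B → day 3, C → day 5.

D, A, B, E, C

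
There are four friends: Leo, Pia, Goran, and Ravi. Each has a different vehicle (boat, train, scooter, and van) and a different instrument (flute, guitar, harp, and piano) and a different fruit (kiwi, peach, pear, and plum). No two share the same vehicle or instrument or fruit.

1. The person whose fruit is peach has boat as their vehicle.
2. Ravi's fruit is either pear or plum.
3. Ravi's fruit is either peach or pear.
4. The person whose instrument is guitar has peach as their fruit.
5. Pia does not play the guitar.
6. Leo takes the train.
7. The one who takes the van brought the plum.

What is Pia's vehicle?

With clues 1–5, boat is impossible for Pia's vehicle.
With clues 1–6, train is impossible for Pia's vehicle.
With clues 1–7, scooter is impossible for Pia's vehicle.
That leaves van.

van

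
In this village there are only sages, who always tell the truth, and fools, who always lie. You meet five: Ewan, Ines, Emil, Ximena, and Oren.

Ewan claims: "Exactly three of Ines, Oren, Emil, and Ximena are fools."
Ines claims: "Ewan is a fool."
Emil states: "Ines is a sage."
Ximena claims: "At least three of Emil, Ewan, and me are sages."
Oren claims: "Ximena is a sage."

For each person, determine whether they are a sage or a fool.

Ewan: fool, Ines: sage, Emil: sage, Ximena: fool, Oren: fool

Consider Ewan. Suppose Ewan is a sage.
Then no assignment of the remaining roles makes every statement match its speaker's type — contradiction.
So Ewan is a fool.
With that fixed, Ines's statement is true, so Ines is a sage.
With that fixed, Emil's statement is true, so Emil is a sage.
With that fixed, Ximena's statement is false, so Ximena is a fool.
With that fixed, Oren's statement is false, so Oren is a fool.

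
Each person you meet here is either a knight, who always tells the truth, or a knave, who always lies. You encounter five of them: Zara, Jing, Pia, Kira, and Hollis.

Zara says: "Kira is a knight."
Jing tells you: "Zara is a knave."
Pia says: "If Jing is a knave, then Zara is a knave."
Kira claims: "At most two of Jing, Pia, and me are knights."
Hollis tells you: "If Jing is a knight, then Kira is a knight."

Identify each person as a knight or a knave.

Consider Zara. Suppose Zara is a knave.
Then no assignment of the remaining roles makes every statement match its speaker's type — contradiction.
So Zara is a knight.
With that fixed, Jing's statement is false, so Jing is a knave.
With that fixed, Pia's statement is false, so Pia is a knave.
With that fixed, Kira's statement is true, so Kira is a knight.
With that fixed, Hollis's statement is true, so Hollis is a knight.

Zara: knight, Jing: knave, Pia: knave, Kira: knight, Hollis: knight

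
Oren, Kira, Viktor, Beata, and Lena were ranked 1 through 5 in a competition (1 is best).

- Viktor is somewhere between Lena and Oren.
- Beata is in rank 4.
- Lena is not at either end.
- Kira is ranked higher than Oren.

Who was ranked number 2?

Lena

With clues 1–2, Beata is ruled out for rank 2.
With clues 1–3, Kira and Oren are ruled out for rank 2.
With clues 1–4, Viktor is ruled out for rank 2.
So rank 2 is Lena.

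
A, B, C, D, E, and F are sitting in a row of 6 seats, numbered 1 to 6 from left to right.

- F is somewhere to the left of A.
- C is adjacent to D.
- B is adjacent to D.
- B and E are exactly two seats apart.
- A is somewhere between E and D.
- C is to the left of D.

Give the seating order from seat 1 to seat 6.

From clue 1: A is in {2,3,4,5,6}.
From clues 1–3: A is in {2,3,5,6}.
From clues 1–4: B is in {3,4}.
From clues 1–5: F → seat 1, B → seat 4.
From clues 1–6: C → seat 2, D → seat 3, A → seat 5, E → seat 6.

F, C, D, B, A, E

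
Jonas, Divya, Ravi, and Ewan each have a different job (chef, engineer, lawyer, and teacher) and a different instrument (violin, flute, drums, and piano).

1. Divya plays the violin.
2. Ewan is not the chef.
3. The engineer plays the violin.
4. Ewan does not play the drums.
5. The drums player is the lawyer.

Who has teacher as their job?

Ewan

With clues 1–3, Divya is impossible for the one with job teacher.
With clues 1–5, Jonas and Ravi are impossible for the one with job teacher.
That leaves Ewan.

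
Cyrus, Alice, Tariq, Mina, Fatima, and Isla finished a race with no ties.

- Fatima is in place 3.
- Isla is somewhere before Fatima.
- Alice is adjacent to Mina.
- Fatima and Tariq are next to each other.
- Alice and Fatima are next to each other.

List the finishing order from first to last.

Isla, Tariq, Fatima, Alice, Mina, Cyrus

From clue 1: Fatima → place 3.
From clues 1–2: Isla is in {1,2}.
From clues 1–4: Tariq is in {2,4}.
From clues 1–5: Isla → place 1, Tariq → place 2, Alice → place 4, Mina → place 5, Cyrus → place 6.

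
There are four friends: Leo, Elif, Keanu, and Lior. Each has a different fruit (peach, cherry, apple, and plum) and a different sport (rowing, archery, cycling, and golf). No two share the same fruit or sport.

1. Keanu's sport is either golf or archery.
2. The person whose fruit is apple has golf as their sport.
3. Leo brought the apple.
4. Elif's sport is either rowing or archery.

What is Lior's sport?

cycling

With clues 1–3, archery and golf are impossible for Lior's sport.
With clues 1–4, rowing is impossible for Lior's sport.
That leaves cycling.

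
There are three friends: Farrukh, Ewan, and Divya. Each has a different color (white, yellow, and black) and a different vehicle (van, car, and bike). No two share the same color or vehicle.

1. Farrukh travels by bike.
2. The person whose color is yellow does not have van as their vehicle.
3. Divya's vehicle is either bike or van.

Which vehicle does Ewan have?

car

Clue 1 rules out bike for Ewan's vehicle.
With clues 1–3, van is impossible for Ewan's vehicle.
That leaves car.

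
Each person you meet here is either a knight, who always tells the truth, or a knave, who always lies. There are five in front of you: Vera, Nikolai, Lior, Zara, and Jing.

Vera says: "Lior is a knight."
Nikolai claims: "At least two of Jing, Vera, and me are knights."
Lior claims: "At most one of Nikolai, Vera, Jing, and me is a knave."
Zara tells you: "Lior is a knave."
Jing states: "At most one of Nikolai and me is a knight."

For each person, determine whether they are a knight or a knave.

Vera: knave, Nikolai: knave, Lior: knave, Zara: knight, Jing: knight

Consider Vera. Suppose Vera is a knight.
Then no assignment of the remaining roles makes every statement match its speaker's type — contradiction.
So Vera is a knave.
Consider Nikolai. Suppose Nikolai is a knight.
Then whichever role Jing has, Jing's statement has the wrong truth value — contradiction.
So Nikolai is a knave.
With that fixed, Lior's statement is false, so Lior is a knave.
With that fixed, Zara's statement is true, so Zara is a knight.
With that fixed, Jing's statement is true, so Jing is a knight.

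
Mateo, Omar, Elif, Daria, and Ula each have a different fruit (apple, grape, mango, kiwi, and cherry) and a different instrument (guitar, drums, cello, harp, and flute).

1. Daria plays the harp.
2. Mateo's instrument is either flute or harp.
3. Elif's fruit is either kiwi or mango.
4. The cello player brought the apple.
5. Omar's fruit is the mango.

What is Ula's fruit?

apple

With clues 1–5, cherry, grape, kiwi, and mango are impossible for Ula's fruit.
That leaves apple.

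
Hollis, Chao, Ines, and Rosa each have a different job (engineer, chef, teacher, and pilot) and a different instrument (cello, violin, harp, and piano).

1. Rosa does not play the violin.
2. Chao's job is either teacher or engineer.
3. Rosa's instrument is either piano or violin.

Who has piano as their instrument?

Rosa

With clues 1–3, Chao, Hollis, and Ines are impossible for the one with instrument piano.
That leaves Rosa.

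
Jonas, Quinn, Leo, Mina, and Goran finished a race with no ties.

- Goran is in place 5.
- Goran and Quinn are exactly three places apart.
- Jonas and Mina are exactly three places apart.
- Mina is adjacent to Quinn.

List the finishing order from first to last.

Mina, Quinn, Leo, Jonas, Goran

From clue 1: Goran → place 5.
From clues 1–2: Quinn → place 2.
From clues 1–3: Leo → place 3.
From clues 1–4: Mina → place 1, Jonas → place 4.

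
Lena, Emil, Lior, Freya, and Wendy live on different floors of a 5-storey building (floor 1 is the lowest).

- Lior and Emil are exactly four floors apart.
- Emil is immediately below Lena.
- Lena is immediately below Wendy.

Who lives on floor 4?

Freya

With clue 1, Emil and Lior are ruled out for floor 4.
With clues 1–2, Lena is ruled out for floor 4.
With clues 1–3, Wendy is ruled out for floor 4.
So floor 4 is Freya.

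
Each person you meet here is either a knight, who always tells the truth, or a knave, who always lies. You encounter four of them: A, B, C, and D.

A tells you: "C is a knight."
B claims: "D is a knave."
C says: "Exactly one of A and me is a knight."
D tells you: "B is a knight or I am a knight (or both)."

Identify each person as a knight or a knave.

A: knave, B: knave, C: knave, D: knight

Consider A. Suppose A is a knight.
Then whichever role C has, C's statement has the wrong truth value — contradiction.
So A is a knave.
Consider B. Suppose B is a knight.
Then no assignment of the remaining roles makes every statement match its speaker's type — contradiction.
So B is a knave.
Consider C. Suppose C is a knight.
Then A's statement comes out true, contradicting A being a knave.
So C is a knave.
Consider D. Suppose D is a knave.
Then B's statement comes out true, contradicting B being a knave.
So D is a knight.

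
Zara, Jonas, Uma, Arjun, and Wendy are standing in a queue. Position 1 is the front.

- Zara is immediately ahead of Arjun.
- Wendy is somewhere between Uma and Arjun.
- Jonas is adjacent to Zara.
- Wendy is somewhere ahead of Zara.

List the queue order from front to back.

Uma, Wendy, Jonas, Zara, Arjun

From clue 1: Zara is in {1,2,3,4}.
From clues 1–2: Wendy is in {2,3,4}.
From clues 1–3: Zara is in {2,4}.
From clues 1–4: Uma → position 1, Wendy → position 2, Jonas → position 3, Zara → position 4, Arjun → position 5.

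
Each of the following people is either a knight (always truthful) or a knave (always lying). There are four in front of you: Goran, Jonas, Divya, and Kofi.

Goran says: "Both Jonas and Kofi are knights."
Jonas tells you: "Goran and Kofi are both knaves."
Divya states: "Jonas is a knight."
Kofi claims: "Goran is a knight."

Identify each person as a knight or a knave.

Goran: knave, Jonas: knight, Divya: knight, Kofi: knave

Consider Goran. Suppose Goran is a knight.
Then no assignment of the remaining roles makes every statement match its speaker's type — contradiction.
So Goran is a knave.
With that fixed, Kofi's statement is false, so Kofi is a knave.
With that fixed, Jonas's statement is true, so Jonas is a knight.
With that fixed, Divya's statement is true, so Divya is a knight.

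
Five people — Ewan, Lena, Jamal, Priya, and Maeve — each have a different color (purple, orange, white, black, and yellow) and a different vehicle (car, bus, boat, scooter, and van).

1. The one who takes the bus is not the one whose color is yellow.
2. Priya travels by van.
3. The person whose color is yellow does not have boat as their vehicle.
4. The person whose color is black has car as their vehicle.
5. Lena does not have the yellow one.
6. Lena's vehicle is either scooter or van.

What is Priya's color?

With clues 1–4, black is impossible for Priya's color.
With clues 1–6, orange, purple, and white are impossible for Priya's color.
That leaves yellow.

yellow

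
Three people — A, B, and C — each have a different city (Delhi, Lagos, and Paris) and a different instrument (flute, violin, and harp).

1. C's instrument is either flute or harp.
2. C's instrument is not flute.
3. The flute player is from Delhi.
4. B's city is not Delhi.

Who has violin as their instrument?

Clue 1 rules out C for the one with instrument violin.
With clues 1–4, A is impossible for the one with instrument violin.
That leaves B.

B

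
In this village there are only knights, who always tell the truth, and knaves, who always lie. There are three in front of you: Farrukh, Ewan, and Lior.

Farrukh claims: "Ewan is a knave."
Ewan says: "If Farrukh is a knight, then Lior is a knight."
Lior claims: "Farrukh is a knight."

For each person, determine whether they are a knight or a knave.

Consider Farrukh. Suppose Farrukh is a knight.
Then no assignment of the remaining roles makes every statement match its speaker's type — contradiction.
So Farrukh is a knave.
With that fixed, Ewan's statement is true, so Ewan is a knight.
With that fixed, Lior's statement is false, so Lior is a knave.

Farrukh: knave, Ewan: knight, Lior: knave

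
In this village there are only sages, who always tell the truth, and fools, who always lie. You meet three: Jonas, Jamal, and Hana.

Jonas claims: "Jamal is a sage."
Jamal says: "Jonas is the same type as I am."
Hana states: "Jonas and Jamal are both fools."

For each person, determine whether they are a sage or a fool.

Jonas: sage, Jamal: sage, Hana: fool

Consider Jonas. Suppose Jonas is a fool.
Then whichever role Jamal has, Jamal's statement has the wrong truth value — contradiction.
So Jonas is a sage.
With that fixed, Hana's statement is false, so Hana is a fool.
Consider Jamal. Suppose Jamal is a fool.
Then Jonas's statement comes out false, contradicting Jonas being a sage.
So Jamal is a sage.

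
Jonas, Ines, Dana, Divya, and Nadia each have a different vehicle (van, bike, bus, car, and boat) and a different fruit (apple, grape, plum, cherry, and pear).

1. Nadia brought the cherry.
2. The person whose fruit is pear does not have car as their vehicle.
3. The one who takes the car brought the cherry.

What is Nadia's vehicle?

car

With clues 1–3, bike, boat, bus, and van are impossible for Nadia's vehicle.
That leaves car.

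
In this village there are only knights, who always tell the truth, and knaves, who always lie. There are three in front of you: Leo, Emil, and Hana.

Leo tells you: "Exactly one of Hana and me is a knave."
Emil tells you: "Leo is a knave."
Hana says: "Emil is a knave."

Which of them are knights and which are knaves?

Consider Leo. Suppose Leo is a knight.
Then no assignment of the remaining roles makes every statement match its speaker's type — contradiction.
So Leo is a knave.
With that fixed, Emil's statement is true, so Emil is a knight.
With that fixed, Hana's statement is false, so Hana is a knave.

Leo: knave, Emil: knight, Hana: knave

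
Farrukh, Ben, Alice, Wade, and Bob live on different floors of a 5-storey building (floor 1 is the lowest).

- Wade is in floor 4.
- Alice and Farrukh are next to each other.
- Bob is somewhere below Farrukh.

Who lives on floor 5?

Ben

With clue 1, Wade is ruled out for floor 5.
With clues 1–2, Alice and Farrukh are ruled out for floor 5.
With clues 1–3, Bob is ruled out for floor 5.
So floor 5 is Ben.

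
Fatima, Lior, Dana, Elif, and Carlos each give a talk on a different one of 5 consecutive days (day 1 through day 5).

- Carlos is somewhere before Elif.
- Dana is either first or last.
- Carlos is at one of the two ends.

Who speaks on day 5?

With clue 1, Carlos is ruled out for day 5.
With clues 1–3, Elif, Fatima, and Lior are ruled out for day 5.
So day 5 is Dana.

Dana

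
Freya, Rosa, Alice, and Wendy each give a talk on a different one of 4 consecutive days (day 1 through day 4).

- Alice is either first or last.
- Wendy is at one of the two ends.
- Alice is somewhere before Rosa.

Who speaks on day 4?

Wendy

With clues 1–2, Freya and Rosa are ruled out for day 4.
With clues 1–3, Alice is ruled out for day 4.
So day 4 is Wendy.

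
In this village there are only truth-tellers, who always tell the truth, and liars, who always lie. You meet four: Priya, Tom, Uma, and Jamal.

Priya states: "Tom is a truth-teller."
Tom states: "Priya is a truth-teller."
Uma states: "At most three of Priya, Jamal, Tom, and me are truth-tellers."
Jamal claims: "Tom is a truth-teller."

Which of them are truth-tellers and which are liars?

Consider Priya. Suppose Priya is a truth-teller.
Then no assignment of the remaining roles makes every statement match its speaker's type — contradiction.
So Priya is a liar.
With that fixed, Tom's statement is false, so Tom is a liar.
With that fixed, Uma's statement is true, so Uma is a truth-teller.
With that fixed, Jamal's statement is false, so Jamal is a liar.

Priya: liar, Tom: liar, Uma: truth-teller, Jamal: liar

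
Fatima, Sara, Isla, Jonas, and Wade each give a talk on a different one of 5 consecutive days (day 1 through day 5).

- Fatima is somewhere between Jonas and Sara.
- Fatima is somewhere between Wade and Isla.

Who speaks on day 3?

Fatima

With clues 1–2, Isla, Jonas, Sara, and Wade are ruled out for day 3.
So day 3 is Fatima.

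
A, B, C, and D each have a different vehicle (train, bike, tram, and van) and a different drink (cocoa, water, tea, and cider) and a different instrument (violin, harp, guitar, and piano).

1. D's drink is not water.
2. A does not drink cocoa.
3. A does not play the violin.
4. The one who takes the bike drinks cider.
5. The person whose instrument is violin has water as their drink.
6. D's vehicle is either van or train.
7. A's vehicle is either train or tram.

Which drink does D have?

Clue 1 rules out water for D's drink.
With clues 1–6, cider is impossible for D's drink.
With clues 1–7, tea is impossible for D's drink.
That leaves cocoa.

cocoa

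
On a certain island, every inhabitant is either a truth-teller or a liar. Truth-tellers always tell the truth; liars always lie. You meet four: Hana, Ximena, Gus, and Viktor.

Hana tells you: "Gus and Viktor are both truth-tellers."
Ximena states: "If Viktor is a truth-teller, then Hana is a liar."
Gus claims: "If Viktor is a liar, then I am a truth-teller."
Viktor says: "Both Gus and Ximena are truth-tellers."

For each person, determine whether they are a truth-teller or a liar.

Consider Hana. Suppose Hana is a truth-teller.
Then no assignment of the remaining roles makes every statement match its speaker's type — contradiction.
So Hana is a liar.
With that fixed, Ximena's statement is true, so Ximena is a truth-teller.
Consider Gus. Suppose Gus is a truth-teller.
Then no assignment of the remaining roles makes every statement match its speaker's type — contradiction.
So Gus is a liar.
With that fixed, Viktor's statement is false, so Viktor is a liar.

Hana: liar, Ximena: truth-teller, Gus: liar, Viktor: liar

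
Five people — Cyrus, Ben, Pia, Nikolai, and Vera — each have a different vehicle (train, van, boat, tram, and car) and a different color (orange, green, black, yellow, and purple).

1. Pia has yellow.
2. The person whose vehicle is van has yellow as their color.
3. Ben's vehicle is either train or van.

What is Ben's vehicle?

train

With clues 1–2, van is impossible for Ben's vehicle.
With clues 1–3, boat, car, and tram are impossible for Ben's vehicle.
That leaves train.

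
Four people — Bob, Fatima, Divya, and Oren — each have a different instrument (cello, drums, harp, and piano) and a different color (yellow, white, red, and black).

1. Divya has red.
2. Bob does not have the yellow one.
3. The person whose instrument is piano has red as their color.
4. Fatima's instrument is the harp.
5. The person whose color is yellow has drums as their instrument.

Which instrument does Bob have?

With clues 1–3, piano is impossible for Bob's instrument.
With clues 1–4, harp is impossible for Bob's instrument.
With clues 1–5, drums is impossible for Bob's instrument.
That leaves cello.

cello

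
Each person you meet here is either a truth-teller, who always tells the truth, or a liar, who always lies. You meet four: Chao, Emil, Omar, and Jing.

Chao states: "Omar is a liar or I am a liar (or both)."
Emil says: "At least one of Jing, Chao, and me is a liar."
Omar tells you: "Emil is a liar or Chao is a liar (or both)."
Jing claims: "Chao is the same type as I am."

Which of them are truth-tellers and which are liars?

Chao: truth-teller, Emil: truth-teller, Omar: liar, Jing: liar

Consider Chao. Suppose Chao is a liar.
Then Chao's own statement would have to be false, but it can't be — contradiction.
So Chao is a truth-teller.
Consider Emil. Suppose Emil is a liar.
Then Emil's own statement would have to be false, but it can't be — contradiction.
So Emil is a truth-teller.
With that fixed, Omar's statement is false, so Omar is a liar.
Consider Jing. Suppose Jing is a truth-teller.
Then Emil's statement comes out false, contradicting Emil being a truth-teller.
So Jing is a liar.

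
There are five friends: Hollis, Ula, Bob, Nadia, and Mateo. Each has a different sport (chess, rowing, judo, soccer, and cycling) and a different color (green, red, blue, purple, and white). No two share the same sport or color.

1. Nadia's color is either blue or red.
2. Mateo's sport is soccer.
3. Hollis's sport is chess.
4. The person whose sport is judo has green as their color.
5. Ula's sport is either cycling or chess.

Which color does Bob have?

green

With clues 1–5, blue, purple, red, and white are impossible for Bob's color.
That leaves green.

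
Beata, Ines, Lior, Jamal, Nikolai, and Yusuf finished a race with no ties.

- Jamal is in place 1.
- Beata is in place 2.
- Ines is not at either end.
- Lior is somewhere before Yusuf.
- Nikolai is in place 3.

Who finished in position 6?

With clue 1, Jamal is ruled out for place 6.
With clues 1–2, Beata is ruled out for place 6.
With clues 1–3, Ines is ruled out for place 6.
With clues 1–4, Lior is ruled out for place 6.
With clues 1–5, Nikolai is ruled out for place 6.
So place 6 is Yusuf.

Yusuf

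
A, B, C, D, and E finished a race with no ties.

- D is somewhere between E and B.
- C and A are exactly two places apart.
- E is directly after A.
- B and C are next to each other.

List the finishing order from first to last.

B, C, D, A, E

From clue 1: D is in {2,3,4}.
From clues 1–3: B is in {1,5}.
From clues 1–4: B → place 1, C → place 2, D → place 3, A → place 4, E → place 5.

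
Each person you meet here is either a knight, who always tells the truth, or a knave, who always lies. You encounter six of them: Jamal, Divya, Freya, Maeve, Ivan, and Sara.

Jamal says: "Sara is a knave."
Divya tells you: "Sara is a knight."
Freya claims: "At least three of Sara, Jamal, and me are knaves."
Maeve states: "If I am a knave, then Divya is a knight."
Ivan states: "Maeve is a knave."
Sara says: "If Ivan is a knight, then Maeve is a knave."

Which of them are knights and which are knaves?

Consider Jamal. Suppose Jamal is a knight.
Then no assignment of the remaining roles makes every statement match its speaker's type — contradiction.
So Jamal is a knave.
Consider Divya. Suppose Divya is a knave.
Then no assignment of the remaining roles makes every statement match its speaker's type — contradiction.
So Divya is a knight.
With that fixed, Maeve's statement is true, so Maeve is a knight.
With that fixed, Ivan's statement is false, so Ivan is a knave.
With that fixed, Sara's statement is true, so Sara is a knight.
With that fixed, Freya's statement is false, so Freya is a knave.

Jamal: knave, Divya: knight, Freya: knave, Maeve: knight, Ivan: knave, Sara: knight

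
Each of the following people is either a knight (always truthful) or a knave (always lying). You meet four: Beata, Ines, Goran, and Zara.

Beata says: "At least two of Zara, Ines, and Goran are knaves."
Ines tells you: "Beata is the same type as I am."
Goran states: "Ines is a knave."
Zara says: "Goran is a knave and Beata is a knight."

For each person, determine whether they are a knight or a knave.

Consider Beata. Suppose Beata is a knave.
Then whichever role Ines has, Ines's statement has the wrong truth value — contradiction.
So Beata is a knight.
Consider Ines. Suppose Ines is a knight.
Then no assignment of the remaining roles makes every statement match its speaker's type — contradiction.
So Ines is a knave.
With that fixed, Goran's statement is true, so Goran is a knight.
With that fixed, Zara's statement is false, so Zara is a knave.

Beata: knight, Ines: knave, Goran: knight, Zara: knave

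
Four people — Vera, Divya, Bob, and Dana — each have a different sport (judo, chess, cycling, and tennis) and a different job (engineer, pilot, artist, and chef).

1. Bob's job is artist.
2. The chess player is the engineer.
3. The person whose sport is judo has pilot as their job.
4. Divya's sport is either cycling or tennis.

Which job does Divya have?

chef

Clue 1 rules out artist for Divya's job.
With clues 1–4, engineer and pilot are impossible for Divya's job.
That leaves chef.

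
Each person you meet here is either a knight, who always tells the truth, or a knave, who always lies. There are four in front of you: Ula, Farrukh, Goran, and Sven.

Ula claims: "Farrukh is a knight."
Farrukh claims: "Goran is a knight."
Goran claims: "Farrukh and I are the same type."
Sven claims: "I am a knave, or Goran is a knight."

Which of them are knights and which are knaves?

Ula: knight, Farrukh: knight, Goran: knight, Sven: knight

Consider Ula. Suppose Ula is a knave.
Then no assignment of the remaining roles makes every statement match its speaker's type — contradiction.
So Ula is a knight.
Consider Farrukh. Suppose Farrukh is a knave.
Then Ula's statement comes out false, contradicting Ula being a knight.
So Farrukh is a knight.
Consider Goran. Suppose Goran is a knave.
Then Farrukh's statement comes out false, contradicting Farrukh being a knight.
So Goran is a knight.
With that fixed, Sven's statement is true, so Sven is a knight.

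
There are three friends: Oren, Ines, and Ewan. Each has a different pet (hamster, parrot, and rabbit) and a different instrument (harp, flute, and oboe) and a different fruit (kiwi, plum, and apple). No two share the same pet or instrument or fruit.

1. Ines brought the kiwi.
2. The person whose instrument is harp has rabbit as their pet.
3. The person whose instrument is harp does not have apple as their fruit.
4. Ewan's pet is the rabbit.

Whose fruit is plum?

Clue 1 rules out Ines for the one with fruit plum.
With clues 1–4, Oren is impossible for the one with fruit plum.
That leaves Ewan.

Ewan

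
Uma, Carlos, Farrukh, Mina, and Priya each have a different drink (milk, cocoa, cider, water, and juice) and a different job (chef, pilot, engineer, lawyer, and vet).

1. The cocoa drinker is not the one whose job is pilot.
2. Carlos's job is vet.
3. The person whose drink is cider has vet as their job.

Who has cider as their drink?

Carlos

With clues 1–3, Farrukh, Mina, Priya, and Uma are impossible for the one with drink cider.
That leaves Carlos.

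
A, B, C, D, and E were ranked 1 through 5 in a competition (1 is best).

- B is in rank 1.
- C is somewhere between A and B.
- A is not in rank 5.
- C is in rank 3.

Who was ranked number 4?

A

With clue 1, B is ruled out for rank 4.
With clues 1–3, C is ruled out for rank 4.
With clues 1–4, D and E are ruled out for rank 4.
So rank 4 is A.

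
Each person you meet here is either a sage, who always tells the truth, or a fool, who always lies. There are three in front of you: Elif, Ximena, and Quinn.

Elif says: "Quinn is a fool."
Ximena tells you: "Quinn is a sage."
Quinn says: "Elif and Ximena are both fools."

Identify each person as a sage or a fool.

Consider Elif. Suppose Elif is a fool.
Then no assignment of the remaining roles makes every statement match its speaker's type — contradiction.
So Elif is a sage.
With that fixed, Quinn's statement is false, so Quinn is a fool.
With that fixed, Ximena's statement is false, so Ximena is a fool.

Elif: sage, Ximena: fool, Quinn: fool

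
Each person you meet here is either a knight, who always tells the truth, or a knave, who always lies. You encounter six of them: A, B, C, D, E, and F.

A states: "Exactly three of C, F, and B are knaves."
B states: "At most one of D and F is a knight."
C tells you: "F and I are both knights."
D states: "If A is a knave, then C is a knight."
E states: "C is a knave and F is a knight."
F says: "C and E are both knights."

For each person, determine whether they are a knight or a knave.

A: knave, B: knight, C: knave, D: knave, E: knave, F: knave

Consider A. Suppose A is a knight.
Then no assignment of the remaining roles makes every statement match its speaker's type — contradiction.
So A is a knave.
Consider B. Suppose B is a knave.
Then no assignment of the remaining roles makes every statement match its speaker's type — contradiction.
So B is a knight.
Consider C. Suppose C is a knight.
Then no assignment of the remaining roles makes every statement match its speaker's type — contradiction.
So C is a knave.
With that fixed, D's statement is false, so D is a knave.
With that fixed, F's statement is false, so F is a knave.
With that fixed, E's statement is false, so E is a knave.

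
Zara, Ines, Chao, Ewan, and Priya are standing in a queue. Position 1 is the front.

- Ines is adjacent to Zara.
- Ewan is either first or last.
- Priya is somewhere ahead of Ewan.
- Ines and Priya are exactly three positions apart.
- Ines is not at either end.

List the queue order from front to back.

From clues 1–2: Ewan is in {1,5}.
From clues 1–3: Ewan → position 5.
From clues 1–4: Zara is in {2,3}.
From clues 1–5: Priya → position 1, Chao → position 2, Zara → position 3, Ines → position 4.

Priya, Chao, Zara, Ines, Ewan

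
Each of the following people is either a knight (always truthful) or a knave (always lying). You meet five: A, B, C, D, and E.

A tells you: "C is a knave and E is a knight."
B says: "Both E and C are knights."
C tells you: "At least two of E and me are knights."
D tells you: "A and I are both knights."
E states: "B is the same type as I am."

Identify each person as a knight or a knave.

A: knave, B: knight, C: knight, D: knave, E: knight

Consider A. Suppose A is a knight.
Then no assignment of the remaining roles makes every statement match its speaker's type — contradiction.
So A is a knave.
With that fixed, D's statement is false, so D is a knave.
Consider B. Suppose B is a knave.
Then whichever role E has, E's statement has the wrong truth value — contradiction.
So B is a knight.
Consider C. Suppose C is a knave.
Then B's statement comes out false, contradicting B being a knight.
So C is a knight.
Consider E. Suppose E is a knave.
Then B's statement comes out false, contradicting B being a knight.
So E is a knight.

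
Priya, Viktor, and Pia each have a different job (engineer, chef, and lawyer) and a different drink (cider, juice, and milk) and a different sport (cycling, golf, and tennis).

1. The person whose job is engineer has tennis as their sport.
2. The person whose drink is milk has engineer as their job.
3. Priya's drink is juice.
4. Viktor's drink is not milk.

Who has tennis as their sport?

Pia

With clues 1–3, Priya is impossible for the one with sport tennis.
With clues 1–4, Viktor is impossible for the one with sport tennis.
That leaves Pia.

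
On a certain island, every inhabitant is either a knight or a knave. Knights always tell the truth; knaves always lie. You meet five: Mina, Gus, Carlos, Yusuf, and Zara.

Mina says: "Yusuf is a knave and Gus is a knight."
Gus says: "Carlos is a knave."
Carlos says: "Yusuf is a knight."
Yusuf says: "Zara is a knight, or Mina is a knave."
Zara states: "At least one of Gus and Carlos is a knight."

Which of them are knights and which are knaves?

Consider Mina. Suppose Mina is a knight.
Then no assignment of the remaining roles makes every statement match its speaker's type — contradiction.
So Mina is a knave.
With that fixed, Yusuf's statement is true, so Yusuf is a knight.
With that fixed, Carlos's statement is true, so Carlos is a knight.
With that fixed, Zara's statement is true, so Zara is a knight.
With that fixed, Gus's statement is false, so Gus is a knave.

Mina: knave, Gus: knave, Carlos: knight, Yusuf: knight, Zara: knight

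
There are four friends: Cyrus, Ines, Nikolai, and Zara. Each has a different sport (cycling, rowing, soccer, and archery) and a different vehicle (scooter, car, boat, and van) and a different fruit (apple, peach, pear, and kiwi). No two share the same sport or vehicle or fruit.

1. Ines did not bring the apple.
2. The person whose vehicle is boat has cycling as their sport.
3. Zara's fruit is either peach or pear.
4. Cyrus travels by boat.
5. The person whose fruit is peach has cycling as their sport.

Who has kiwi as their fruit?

Ines

With clues 1–3, Zara is impossible for the one with fruit kiwi.
With clues 1–5, Cyrus and Nikolai are impossible for the one with fruit kiwi.
That leaves Ines.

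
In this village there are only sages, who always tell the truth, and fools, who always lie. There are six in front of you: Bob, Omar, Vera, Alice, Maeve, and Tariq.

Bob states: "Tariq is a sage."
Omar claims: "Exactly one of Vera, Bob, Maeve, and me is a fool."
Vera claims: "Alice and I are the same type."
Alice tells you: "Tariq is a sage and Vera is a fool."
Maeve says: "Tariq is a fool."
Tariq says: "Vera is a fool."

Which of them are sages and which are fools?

Consider Bob. Suppose Bob is a fool.
Then no assignment of the remaining roles makes every statement match its speaker's type — contradiction.
So Bob is a sage.
Consider Omar. Suppose Omar is a sage.
Then no assignment of the remaining roles makes every statement match its speaker's type — contradiction.
So Omar is a fool.
Consider Vera. Suppose Vera is a sage.
Then no assignment of the remaining roles makes every statement match its speaker's type — contradiction.
So Vera is a fool.
With that fixed, Tariq's statement is true, so Tariq is a sage.
With that fixed, Alice's statement is true, so Alice is a sage.
With that fixed, Maeve's statement is false, so Maeve is a fool.

Bob: sage, Omar: fool, Vera: fool, Alice: sage, Maeve: fool, Tariq: sage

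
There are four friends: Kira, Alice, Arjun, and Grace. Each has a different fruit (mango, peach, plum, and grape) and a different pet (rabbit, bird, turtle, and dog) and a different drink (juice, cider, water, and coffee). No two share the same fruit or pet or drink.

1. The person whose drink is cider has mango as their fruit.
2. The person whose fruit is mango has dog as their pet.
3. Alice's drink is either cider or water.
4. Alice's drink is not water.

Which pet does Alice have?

With clues 1–4, bird, rabbit, and turtle are impossible for Alice's pet.
That leaves dog.

dog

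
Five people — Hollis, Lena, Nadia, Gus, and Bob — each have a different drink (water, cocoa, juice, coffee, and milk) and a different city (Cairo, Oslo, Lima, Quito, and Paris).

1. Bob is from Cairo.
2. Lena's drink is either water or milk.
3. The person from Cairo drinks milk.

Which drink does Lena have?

water

With clues 1–2, cocoa, coffee, and juice are impossible for Lena's drink.
With clues 1–3, milk is impossible for Lena's drink.
That leaves water.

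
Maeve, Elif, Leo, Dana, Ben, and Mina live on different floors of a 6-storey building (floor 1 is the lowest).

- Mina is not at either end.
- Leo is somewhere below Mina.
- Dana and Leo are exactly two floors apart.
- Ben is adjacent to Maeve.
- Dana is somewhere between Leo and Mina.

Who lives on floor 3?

Dana

With clues 1–5, Ben, Elif, Leo, Maeve, and Mina are ruled out for floor 3.
So floor 3 is Dana.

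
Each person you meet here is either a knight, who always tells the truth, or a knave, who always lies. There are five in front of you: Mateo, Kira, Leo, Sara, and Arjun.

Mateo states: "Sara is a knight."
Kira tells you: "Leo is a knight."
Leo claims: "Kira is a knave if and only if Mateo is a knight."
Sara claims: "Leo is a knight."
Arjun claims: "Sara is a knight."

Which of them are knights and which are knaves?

Mateo: knave, Kira: knave, Leo: knave, Sara: knave, Arjun: knave

Consider Mateo. Suppose Mateo is a knight.
Then no assignment of the remaining roles makes every statement match its speaker's type — contradiction.
So Mateo is a knave.
Consider Kira. Suppose Kira is a knight.
Then no assignment of the remaining roles makes every statement match its speaker's type — contradiction.
So Kira is a knave.
With that fixed, Leo's statement is false, so Leo is a knave.
With that fixed, Sara's statement is false, so Sara is a knave.
With that fixed, Arjun's statement is false, so Arjun is a knave.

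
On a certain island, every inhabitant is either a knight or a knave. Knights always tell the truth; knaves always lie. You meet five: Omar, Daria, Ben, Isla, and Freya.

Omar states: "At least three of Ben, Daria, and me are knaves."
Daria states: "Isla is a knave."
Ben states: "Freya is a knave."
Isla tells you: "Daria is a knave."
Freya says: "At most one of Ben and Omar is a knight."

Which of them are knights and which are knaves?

Omar: knave, Daria: knight, Ben: knave, Isla: knave, Freya: knight

Consider Omar. Suppose Omar is a knight.
Then Omar's own statement would have to be true, but it can't be — contradiction.
So Omar is a knave.
With that fixed, Freya's statement is true, so Freya is a knight.
With that fixed, Ben's statement is false, so Ben is a knave.
Consider Daria. Suppose Daria is a knave.
Then Omar's statement comes out true, contradicting Omar being a knave.
So Daria is a knight.
With that fixed, Isla's statement is false, so Isla is a knave.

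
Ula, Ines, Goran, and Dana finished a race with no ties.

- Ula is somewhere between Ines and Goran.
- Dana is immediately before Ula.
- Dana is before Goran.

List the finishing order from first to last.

Ines, Dana, Ula, Goran

From clue 1: Ula is in {2,3}.
From clues 1–2: Dana → place 2, Ula → place 3.
From clues 1–3: Ines → place 1, Goran → place 4.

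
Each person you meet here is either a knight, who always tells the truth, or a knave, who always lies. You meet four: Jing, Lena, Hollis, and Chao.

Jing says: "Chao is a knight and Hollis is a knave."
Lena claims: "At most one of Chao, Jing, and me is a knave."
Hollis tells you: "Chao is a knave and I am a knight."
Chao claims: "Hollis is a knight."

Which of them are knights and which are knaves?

Consider Jing. Suppose Jing is a knight.
Then no assignment of the remaining roles makes every statement match its speaker's type — contradiction.
So Jing is a knave.
Consider Lena. Suppose Lena is a knight.
Then no assignment of the remaining roles makes every statement match its speaker's type — contradiction.
So Lena is a knave.
Consider Hollis. Suppose Hollis is a knight.
Then no assignment of the remaining roles makes every statement match its speaker's type — contradiction.
So Hollis is a knave.
With that fixed, Chao's statement is false, so Chao is a knave.

Jing: knave, Lena: knave, Hollis: knave, Chao: knave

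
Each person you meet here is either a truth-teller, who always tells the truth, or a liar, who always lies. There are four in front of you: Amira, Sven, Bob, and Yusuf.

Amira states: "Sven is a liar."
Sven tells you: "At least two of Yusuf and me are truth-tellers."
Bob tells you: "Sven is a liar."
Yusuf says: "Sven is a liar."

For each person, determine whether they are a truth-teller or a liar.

Consider Amira. Suppose Amira is a liar.
Then no assignment of the remaining roles makes every statement match its speaker's type — contradiction.
So Amira is a truth-teller.
Consider Sven. Suppose Sven is a truth-teller.
Then Amira's statement comes out false, contradicting Amira being a truth-teller.
So Sven is a liar.
With that fixed, Bob's statement is true, so Bob is a truth-teller.
With that fixed, Yusuf's statement is true, so Yusuf is a truth-teller.

Amira: truth-teller, Sven: liar, Bob: truth-teller, Yusuf: truth-teller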